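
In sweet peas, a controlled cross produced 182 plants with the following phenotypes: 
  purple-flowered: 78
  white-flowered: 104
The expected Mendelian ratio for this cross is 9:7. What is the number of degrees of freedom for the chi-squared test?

1

A goodness-of-fit test with 2 phenotype classes has df = 2 − 1 = 1.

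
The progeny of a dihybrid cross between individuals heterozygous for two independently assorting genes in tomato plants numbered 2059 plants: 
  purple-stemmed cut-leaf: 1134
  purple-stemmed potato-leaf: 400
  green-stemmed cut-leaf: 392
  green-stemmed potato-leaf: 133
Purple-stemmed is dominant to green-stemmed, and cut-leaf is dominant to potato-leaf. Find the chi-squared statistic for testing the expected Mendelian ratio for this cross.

A dihybrid F₂ with independent assortment and complete dominance at both loci gives a 9:3:3:1 phenotypic ratio.
Total ratio parts = 16. Expected numbers out of 2059:
  purple-stemmed cut-leaf: 2059 × 9/16 = 1158.1875
  purple-stemmed potato-leaf: 2059 × 3/16 = 386.0625
  green-stemmed cut-leaf: 2059 × 3/16 = 386.0625
  green-stemmed potato-leaf: 2059 × 1/16 = 128.6875
χ² = Σ (O − E)² / E
  purple-stemmed cut-leaf: (1134 − 1158.1875)² / 1158.1875 = 0.5051
  purple-stemmed potato-leaf: (400 − 386.0625)² / 386.0625 = 0.5032
  green-stemmed cut-leaf: (392 − 386.0625)² / 386.0625 = 0.0913
  green-stemmed potato-leaf: (133 − 128.6875)² / 128.6875 = 0.1445
χ² = 0.5051 + 0.5032 + 0.0913 + 0.1445 = 1.2441 ≈ 1.244

1.244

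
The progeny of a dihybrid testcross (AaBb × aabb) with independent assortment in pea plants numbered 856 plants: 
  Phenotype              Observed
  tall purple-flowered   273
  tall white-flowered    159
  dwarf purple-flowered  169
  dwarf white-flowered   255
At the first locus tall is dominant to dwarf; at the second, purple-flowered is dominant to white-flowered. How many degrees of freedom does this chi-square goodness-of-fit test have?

3

A dihybrid testcross with independent assortment gives a 1:1:1:1 ratio.
A goodness-of-fit test with 4 phenotype classes has df = 4 − 1 = 3.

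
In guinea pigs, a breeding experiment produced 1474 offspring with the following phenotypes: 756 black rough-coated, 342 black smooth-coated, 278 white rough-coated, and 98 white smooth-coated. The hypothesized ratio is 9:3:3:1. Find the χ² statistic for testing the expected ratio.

Expected counts for N = 1474 under a 9:3:3:1 ratio (total parts = 16):
  black rough-coated: 1474 × 9/16 = 829.125
  black smooth-coated: 1474 × 3/16 = 276.375
  white rough-coated: 1474 × 3/16 = 276.375
  white smooth-coated: 1474 × 1/16 = 92.125
χ² = Σ (O − E)² / E
  black rough-coated: (756 − 829.125)² / 829.125 = 6.4493
  black smooth-coated: (342 − 276.375)² / 276.375 = 15.5826
  white rough-coated: (278 − 276.375)² / 276.375 = 0.0096
  white smooth-coated: (98 − 92.125)² / 92.125 = 0.3747
χ² = 6.4493 + 15.5826 + 0.0096 + 0.3747 = 22.4162 ≈ 22.416

22.416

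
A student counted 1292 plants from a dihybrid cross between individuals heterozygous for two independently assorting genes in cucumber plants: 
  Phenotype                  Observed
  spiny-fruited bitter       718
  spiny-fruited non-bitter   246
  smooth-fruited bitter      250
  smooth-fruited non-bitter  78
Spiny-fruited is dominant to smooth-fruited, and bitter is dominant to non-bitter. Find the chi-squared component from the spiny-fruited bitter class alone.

0.105

A dihybrid F₂ with independent assortment and complete dominance at both loci gives a 9:3:3:1 phenotypic ratio.
The 9:3:3:1 ratio has 16 parts, so with N = 1292 the expected counts are:
  spiny-fruited bitter: 1292 × 9/16 = 726.75
  spiny-fruited non-bitter: 1292 × 3/16 = 242.25
  smooth-fruited bitter: 1292 × 3/16 = 242.25
  smooth-fruited non-bitter: 1292 × 1/16 = 80.75
Contribution of spiny-fruited bitter: (718 − 726.75)² / 726.75 = 0.1053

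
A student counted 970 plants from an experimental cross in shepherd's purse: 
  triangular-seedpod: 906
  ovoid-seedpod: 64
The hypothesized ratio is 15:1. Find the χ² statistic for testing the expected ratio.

0.200

Total ratio parts = 16. Expected numbers out of 970:
  triangular-seedpod: 970 × 15/16 = 909.375
  ovoid-seedpod: 970 × 1/16 = 60.625
χ² = Σ (O − E)² / E
  triangular-seedpod: (906 − 909.375)² / 909.375 = 0.0125
  ovoid-seedpod: (64 − 60.625)² / 60.625 = 0.1879
χ² = 0.0125 + 0.1879 = 0.2004 ≈ 0.200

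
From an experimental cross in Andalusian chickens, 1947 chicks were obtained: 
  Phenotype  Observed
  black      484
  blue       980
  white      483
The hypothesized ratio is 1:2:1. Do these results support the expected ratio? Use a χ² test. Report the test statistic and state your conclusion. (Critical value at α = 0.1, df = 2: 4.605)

0.088; consistent

Total ratio parts = 4. Expected numbers out of 1947:
  black: 1947 × 1/4 = 486.75
  blue: 1947 × 2/4 = 973.5
  white: 1947 × 1/4 = 486.75
χ² = Σ (O − E)² / E
  black: (484 − 486.75)² / 486.75 = 0.0155
  blue: (980 − 973.5)² / 973.5 = 0.0434
  white: (483 − 486.75)² / 486.75 = 0.0289
χ² = 0.0155 + 0.0434 + 0.0289 = 0.0878 ≈ 0.088
Degrees of freedom = 3 − 1 = 2; critical value at α = 0.1 is 4.605.
Since 0.088 < 4.605, we fail to reject the null hypothesis — the data are consistent with the 1:2:1 ratio.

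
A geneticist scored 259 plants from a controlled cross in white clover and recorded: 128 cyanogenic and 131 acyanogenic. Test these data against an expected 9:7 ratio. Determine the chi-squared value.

Total ratio parts = 16. Expected numbers out of 259:
  cyanogenic: 259 × 9/16 = 145.6875
  acyanogenic: 259 × 7/16 = 113.3125
χ² = Σ (O − E)² / E
  cyanogenic: (128 − 145.6875)² / 145.6875 = 2.1474
  acyanogenic: (131 − 113.3125)² / 113.3125 = 2.7609
χ² = 2.1474 + 2.7609 = 4.9083 ≈ 4.908

4.908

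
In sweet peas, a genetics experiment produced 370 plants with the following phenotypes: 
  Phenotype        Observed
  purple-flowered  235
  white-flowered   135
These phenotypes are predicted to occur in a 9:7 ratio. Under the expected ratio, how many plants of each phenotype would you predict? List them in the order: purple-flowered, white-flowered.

208.125, 161.875

Under the 9:7 hypothesis (Σ ratio = 16, N = 370):
  purple-flowered: 370 × 9/16 = 208.125
  white-flowered: 370 × 7/16 = 161.875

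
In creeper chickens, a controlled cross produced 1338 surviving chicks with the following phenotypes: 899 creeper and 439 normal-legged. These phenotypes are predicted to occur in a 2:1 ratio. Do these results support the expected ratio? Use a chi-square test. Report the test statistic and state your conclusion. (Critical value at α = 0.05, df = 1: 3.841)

0.165; consistent

Total ratio parts = 3. Expected numbers out of 1338:
  creeper: 1338 × 2/3 = 892
  normal-legged: 1338 × 1/3 = 446
χ² = Σ (O − E)² / E
  creeper: (899 − 892)² / 892 = 0.0549
  normal-legged: (439 − 446)² / 446 = 0.1099
χ² = 0.0549 + 0.1099 = 0.1648 ≈ 0.165
Degrees of freedom = 2 − 1 = 1; critical value at α = 0.05 is 3.841.
Since 0.165 < 3.841, we fail to reject the null hypothesis — the data are consistent with the 2:1 ratio.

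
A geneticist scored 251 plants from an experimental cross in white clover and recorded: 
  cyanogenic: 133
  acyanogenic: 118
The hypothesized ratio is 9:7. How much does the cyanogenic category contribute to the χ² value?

Expected counts for N = 251 under a 9:7 ratio (total parts = 16):
  cyanogenic: 251 × 9/16 = 141.1875
  acyanogenic: 251 × 7/16 = 109.8125
Contribution of cyanogenic: (133 − 141.1875)² / 141.1875 = 0.4748

0.475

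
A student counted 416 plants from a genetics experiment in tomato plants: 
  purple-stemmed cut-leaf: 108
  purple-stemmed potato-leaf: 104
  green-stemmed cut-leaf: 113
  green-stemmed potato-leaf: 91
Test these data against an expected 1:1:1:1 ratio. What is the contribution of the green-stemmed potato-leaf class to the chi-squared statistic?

1.625

Total ratio parts = 4. Expected numbers out of 416:
  purple-stemmed cut-leaf: 416 × 1/4 = 104
  purple-stemmed potato-leaf: 416 × 1/4 = 104
  green-stemmed cut-leaf: 416 × 1/4 = 104
  green-stemmed potato-leaf: 416 × 1/4 = 104
Contribution of green-stemmed potato-leaf: (91 − 104)² / 104 = 1.6250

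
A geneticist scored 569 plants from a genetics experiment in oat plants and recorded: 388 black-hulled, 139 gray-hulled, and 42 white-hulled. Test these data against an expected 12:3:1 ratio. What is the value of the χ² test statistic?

Under the 12:3:1 hypothesis (Σ ratio = 16, N = 569):
  black-hulled: 569 × 12/16 = 426.75
  gray-hulled: 569 × 3/16 = 106.6875
  white-hulled: 569 × 1/16 = 35.5625
χ² = Σ (O − E)² / E
  black-hulled: (388 − 426.75)² / 426.75 = 3.5186
  gray-hulled: (139 − 106.6875)² / 106.6875 = 9.7865
  white-hulled: (42 − 35.5625)² / 35.5625 = 1.1653
χ² = 3.5186 + 9.7865 + 1.1653 = 14.4704 ≈ 14.470

14.470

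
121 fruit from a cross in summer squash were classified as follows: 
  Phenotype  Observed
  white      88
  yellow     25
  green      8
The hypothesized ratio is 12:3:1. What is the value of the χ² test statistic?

Expected counts for N = 121 under a 12:3:1 ratio (total parts = 16):
  white: 121 × 12/16 = 90.75
  yellow: 121 × 3/16 = 22.6875
  green: 121 × 1/16 = 7.5625
χ² = Σ (O − E)² / E
  white: (88 − 90.75)² / 90.75 = 0.0833
  yellow: (25 − 22.6875)² / 22.6875 = 0.2357
  green: (8 − 7.5625)² / 7.5625 = 0.0253
χ² = 0.0833 + 0.2357 + 0.0253 = 0.3443 ≈ 0.344

0.344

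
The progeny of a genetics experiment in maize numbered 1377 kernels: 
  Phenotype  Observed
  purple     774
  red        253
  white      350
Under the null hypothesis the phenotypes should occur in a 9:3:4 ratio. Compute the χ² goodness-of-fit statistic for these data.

Expected counts for N = 1377 under a 9:3:4 ratio (total parts = 16):
  purple: 1377 × 9/16 = 774.5625
  red: 1377 × 3/16 = 258.1875
  white: 1377 × 4/16 = 344.25
χ² = Σ (O − E)² / E
  purple: (774 − 774.5625)² / 774.5625 = 0.0004
  red: (253 − 258.1875)² / 258.1875 = 0.1042
  white: (350 − 344.25)² / 344.25 = 0.0960
χ² = 0.0004 + 0.1042 + 0.0960 = 0.2006 ≈ 0.201

0.201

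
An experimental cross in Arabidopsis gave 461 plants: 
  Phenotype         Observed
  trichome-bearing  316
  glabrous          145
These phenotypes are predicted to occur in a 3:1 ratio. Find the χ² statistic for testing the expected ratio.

10.239

Expected counts for N = 461 under a 3:1 ratio (total parts = 4):
  trichome-bearing: 461 × 3/4 = 345.75
  glabrous: 461 × 1/4 = 115.25
χ² = Σ (O − E)² / E
  trichome-bearing: (316 − 345.75)² / 345.75 = 2.5598
  glabrous: (145 − 115.25)² / 115.25 = 7.6795
χ² = 2.5598 + 7.6795 = 10.2393 ≈ 10.239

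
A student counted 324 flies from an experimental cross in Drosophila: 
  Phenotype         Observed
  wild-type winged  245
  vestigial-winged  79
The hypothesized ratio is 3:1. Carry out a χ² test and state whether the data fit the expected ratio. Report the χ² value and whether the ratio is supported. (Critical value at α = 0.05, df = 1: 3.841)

0.066; consistent

The 3:1 ratio has 4 parts, so with N = 324 the expected counts are:
  wild-type winged: 324 × 3/4 = 243
  vestigial-winged: 324 × 1/4 = 81
χ² = Σ (O − E)² / E
  wild-type winged: (245 − 243)² / 243 = 0.0165
  vestigial-winged: (79 − 81)² / 81 = 0.0494
χ² = 0.0165 + 0.0494 = 0.0659 ≈ 0.066
Degrees of freedom = 2 − 1 = 1; critical value at α = 0.05 is 3.841.
Since 0.066 < 3.841, we fail to reject the null hypothesis — the data are consistent with the 3:1 ratio.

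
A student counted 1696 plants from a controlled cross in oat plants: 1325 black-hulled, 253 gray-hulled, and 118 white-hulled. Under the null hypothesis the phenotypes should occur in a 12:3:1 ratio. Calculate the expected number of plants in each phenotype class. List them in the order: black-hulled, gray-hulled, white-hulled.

Total ratio parts = 16. Expected numbers out of 1696:
  black-hulled: 1696 × 12/16 = 1272
  gray-hulled: 1696 × 3/16 = 318
  white-hulled: 1696 × 1/16 = 106

1272, 318, 106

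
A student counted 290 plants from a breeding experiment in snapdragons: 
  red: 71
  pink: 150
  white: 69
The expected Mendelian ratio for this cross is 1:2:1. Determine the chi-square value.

0.372

The 1:2:1 ratio has 4 parts, so with N = 290 the expected counts are:
  red: 290 × 1/4 = 72.5
  pink: 290 × 2/4 = 145
  white: 290 × 1/4 = 72.5
χ² = Σ (O − E)² / E
  red: (71 − 72.5)² / 72.5 = 0.0310
  pink: (150 − 145)² / 145 = 0.1724
  white: (69 − 72.5)² / 72.5 = 0.1690
χ² = 0.0310 + 0.1724 + 0.1690 = 0.3724 ≈ 0.372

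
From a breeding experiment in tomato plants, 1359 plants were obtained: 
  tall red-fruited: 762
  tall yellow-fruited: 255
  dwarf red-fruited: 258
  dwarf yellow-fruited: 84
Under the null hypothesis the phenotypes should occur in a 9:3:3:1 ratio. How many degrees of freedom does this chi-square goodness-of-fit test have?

3

A goodness-of-fit test with 4 phenotype classes has df = 4 − 1 = 3.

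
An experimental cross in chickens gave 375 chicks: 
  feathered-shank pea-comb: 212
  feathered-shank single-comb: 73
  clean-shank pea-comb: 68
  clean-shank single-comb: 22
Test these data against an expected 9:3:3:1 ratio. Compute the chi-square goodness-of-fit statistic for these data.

Under the 9:3:3:1 hypothesis (Σ ratio = 16, N = 375):
  feathered-shank pea-comb: 375 × 9/16 = 210.9375
  feathered-shank single-comb: 375 × 3/16 = 70.3125
  clean-shank pea-comb: 375 × 3/16 = 70.3125
  clean-shank single-comb: 375 × 1/16 = 23.4375
χ² = Σ (O − E)² / E
  feathered-shank pea-comb: (212 − 210.9375)² / 210.9375 = 0.0054
  feathered-shank single-comb: (73 − 70.3125)² / 70.3125 = 0.1027
  clean-shank pea-comb: (68 − 70.3125)² / 70.3125 = 0.0761
  clean-shank single-comb: (22 − 23.4375)² / 23.4375 = 0.0882
χ² = 0.0054 + 0.1027 + 0.0761 + 0.0882 = 0.2724 ≈ 0.272

0.272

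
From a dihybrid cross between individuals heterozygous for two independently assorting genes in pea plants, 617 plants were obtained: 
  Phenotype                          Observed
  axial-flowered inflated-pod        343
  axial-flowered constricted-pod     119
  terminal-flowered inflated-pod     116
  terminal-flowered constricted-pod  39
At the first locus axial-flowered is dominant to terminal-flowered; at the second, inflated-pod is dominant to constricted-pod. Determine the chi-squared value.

A dihybrid F₂ with independent assortment and complete dominance at both loci gives a 9:3:3:1 phenotypic ratio.
The 9:3:3:1 ratio has 16 parts, so with N = 617 the expected counts are:
  axial-flowered inflated-pod: 617 × 9/16 = 347.0625
  axial-flowered constricted-pod: 617 × 3/16 = 115.6875
  terminal-flowered inflated-pod: 617 × 3/16 = 115.6875
  terminal-flowered constricted-pod: 617 × 1/16 = 38.5625
χ² = Σ (O − E)² / E
  axial-flowered inflated-pod: (343 − 347.0625)² / 347.0625 = 0.0476
  axial-flowered constricted-pod: (119 − 115.6875)² / 115.6875 = 0.0948
  terminal-flowered inflated-pod: (116 − 115.6875)² / 115.6875 = 0.0008
  terminal-flowered constricted-pod: (39 − 38.5625)² / 38.5625 = 0.0050
χ² = 0.0476 + 0.0948 + 0.0008 + 0.0050 = 0.1482 ≈ 0.148

0.148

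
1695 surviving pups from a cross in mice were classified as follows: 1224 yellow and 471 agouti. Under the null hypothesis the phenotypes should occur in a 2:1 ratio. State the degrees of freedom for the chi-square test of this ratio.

A goodness-of-fit test with 2 phenotype classes has df = 2 − 1 = 1.

1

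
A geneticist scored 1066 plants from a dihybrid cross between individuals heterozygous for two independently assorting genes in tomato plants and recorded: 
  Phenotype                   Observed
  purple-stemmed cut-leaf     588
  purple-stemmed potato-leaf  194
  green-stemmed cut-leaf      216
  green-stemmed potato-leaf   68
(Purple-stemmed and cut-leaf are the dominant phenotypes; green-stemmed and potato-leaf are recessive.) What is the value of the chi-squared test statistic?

1.727

A dihybrid F₂ with independent assortment and complete dominance at both loci gives a 9:3:3:1 phenotypic ratio.
Under the 9:3:3:1 hypothesis (Σ ratio = 16, N = 1066):
  purple-stemmed cut-leaf: 1066 × 9/16 = 599.625
  purple-stemmed potato-leaf: 1066 × 3/16 = 199.875
  green-stemmed cut-leaf: 1066 × 3/16 = 199.875
  green-stemmed potato-leaf: 1066 × 1/16 = 66.625
χ² = Σ (O − E)² / E
  purple-stemmed cut-leaf: (588 − 599.625)² / 599.625 = 0.2254
  purple-stemmed potato-leaf: (194 − 199.875)² / 199.875 = 0.1727
  green-stemmed cut-leaf: (216 − 199.875)² / 199.875 = 1.3009
  green-stemmed potato-leaf: (68 − 66.625)² / 66.625 = 0.0284
χ² = 0.2254 + 0.1727 + 1.3009 + 0.0284 = 1.7274 ≈ 1.727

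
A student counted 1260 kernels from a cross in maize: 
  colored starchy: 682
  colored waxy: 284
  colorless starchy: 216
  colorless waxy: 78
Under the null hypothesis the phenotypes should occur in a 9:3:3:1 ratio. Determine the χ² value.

Total ratio parts = 16. Expected numbers out of 1260:
  colored starchy: 1260 × 9/16 = 708.75
  colored waxy: 1260 × 3/16 = 236.25
  colorless starchy: 1260 × 3/16 = 236.25
  colorless waxy: 1260 × 1/16 = 78.75
χ² = Σ (O − E)² / E
  colored starchy: (682 − 708.75)² / 708.75 = 1.0096
  colored waxy: (284 − 236.25)² / 236.25 = 9.6511
  colorless starchy: (216 − 236.25)² / 236.25 = 1.7357
  colorless waxy: (78 − 78.75)² / 78.75 = 0.0071
χ² = 1.0096 + 9.6511 + 1.7357 + 0.0071 = 12.4035 ≈ 12.404

12.404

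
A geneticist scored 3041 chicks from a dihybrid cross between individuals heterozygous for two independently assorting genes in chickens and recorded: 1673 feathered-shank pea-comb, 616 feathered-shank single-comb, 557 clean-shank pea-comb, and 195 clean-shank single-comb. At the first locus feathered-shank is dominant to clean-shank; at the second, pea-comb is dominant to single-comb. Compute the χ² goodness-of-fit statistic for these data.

A dihybrid F₂ with independent assortment and complete dominance at both loci gives a 9:3:3:1 phenotypic ratio.
Under the 9:3:3:1 hypothesis (Σ ratio = 16, N = 3041):
  feathered-shank pea-comb: 3041 × 9/16 = 1710.5625
  feathered-shank single-comb: 3041 × 3/16 = 570.1875
  clean-shank pea-comb: 3041 × 3/16 = 570.1875
  clean-shank single-comb: 3041 × 1/16 = 190.0625
χ² = Σ (O − E)² / E
  feathered-shank pea-comb: (1673 − 1710.5625)² / 1710.5625 = 0.8248
  feathered-shank single-comb: (616 − 570.1875)² / 570.1875 = 3.6809
  clean-shank pea-comb: (557 − 570.1875)² / 570.1875 = 0.3050
  clean-shank single-comb: (195 − 190.0625)² / 190.0625 = 0.1283
χ² = 0.8248 + 3.6809 + 0.3050 + 0.1283 = 4.939

4.939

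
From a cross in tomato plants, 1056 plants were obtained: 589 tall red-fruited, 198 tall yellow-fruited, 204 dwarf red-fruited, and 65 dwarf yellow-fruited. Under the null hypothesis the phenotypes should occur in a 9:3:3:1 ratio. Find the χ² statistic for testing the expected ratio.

Expected counts for N = 1056 under a 9:3:3:1 ratio (total parts = 16):
  tall red-fruited: 1056 × 9/16 = 594
  tall yellow-fruited: 1056 × 3/16 = 198
  dwarf red-fruited: 1056 × 3/16 = 198
  dwarf yellow-fruited: 1056 × 1/16 = 66
χ² = Σ (O − E)² / E
  tall red-fruited: (589 − 594)² / 594 = 0.0421
  tall yellow-fruited: (198 − 198)² / 198 = 0.0000
  dwarf red-fruited: (204 − 198)² / 198 = 0.1818
  dwarf yellow-fruited: (65 − 66)² / 66 = 0.0152
χ² = 0.0421 + 0.0000 + 0.1818 + 0.0152 = 0.2391 ≈ 0.239

0.239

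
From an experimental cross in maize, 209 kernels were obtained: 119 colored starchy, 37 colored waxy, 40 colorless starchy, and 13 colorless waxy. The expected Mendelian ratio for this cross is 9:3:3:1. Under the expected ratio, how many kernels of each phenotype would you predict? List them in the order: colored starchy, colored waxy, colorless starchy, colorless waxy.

Total ratio parts = 16. Expected numbers out of 209:
  colored starchy: 209 × 9/16 = 117.5625
  colored waxy: 209 × 3/16 = 39.1875
  colorless starchy: 209 × 3/16 = 39.1875
  colorless waxy: 209 × 1/16 = 13.0625

117.5625, 39.1875, 39.1875, 13.0625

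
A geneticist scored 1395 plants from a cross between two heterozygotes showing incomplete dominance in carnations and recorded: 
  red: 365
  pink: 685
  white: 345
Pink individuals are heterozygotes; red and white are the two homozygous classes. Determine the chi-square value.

1.022

With incomplete dominance, a heterozygote × heterozygote cross gives a 1:2:1 phenotypic ratio.
Expected counts for N = 1395 under a 1:2:1 ratio (total parts = 4):
  red: 1395 × 1/4 = 348.75
  pink: 1395 × 2/4 = 697.5
  white: 1395 × 1/4 = 348.75
χ² = Σ (O − E)² / E
  red: (365 − 348.75)² / 348.75 = 0.7572
  pink: (685 − 697.5)² / 697.5 = 0.2240
  white: (345 − 348.75)² / 348.75 = 0.0403
χ² = 0.7572 + 0.2240 + 0.0403 = 1.0215 ≈ 1.022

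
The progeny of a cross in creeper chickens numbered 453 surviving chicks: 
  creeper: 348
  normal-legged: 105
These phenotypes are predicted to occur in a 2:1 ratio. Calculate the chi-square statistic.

The 2:1 ratio has 3 parts, so with N = 453 the expected counts are:
  creeper: 453 × 2/3 = 302
  normal-legged: 453 × 1/3 = 151
χ² = Σ (O − E)² / E
  creeper: (348 − 302)² / 302 = 7.0066
  normal-legged: (105 − 151)² / 151 = 14.0132
χ² = 7.0066 + 14.0132 = 21.0198 ≈ 21.020

21.020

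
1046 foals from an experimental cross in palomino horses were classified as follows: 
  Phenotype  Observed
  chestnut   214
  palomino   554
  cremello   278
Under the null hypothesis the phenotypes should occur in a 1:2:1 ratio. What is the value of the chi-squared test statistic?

11.507

The 1:2:1 ratio has 4 parts, so with N = 1046 the expected counts are:
  chestnut: 1046 × 1/4 = 261.5
  palomino: 1046 × 2/4 = 523
  cremello: 1046 × 1/4 = 261.5
χ² = Σ (O − E)² / E
  chestnut: (214 − 261.5)² / 261.5 = 8.6281
  palomino: (554 − 523)² / 523 = 1.8375
  cremello: (278 − 261.5)² / 261.5 = 1.0411
χ² = 8.6281 + 1.8375 + 1.0411 = 11.5067 ≈ 11.507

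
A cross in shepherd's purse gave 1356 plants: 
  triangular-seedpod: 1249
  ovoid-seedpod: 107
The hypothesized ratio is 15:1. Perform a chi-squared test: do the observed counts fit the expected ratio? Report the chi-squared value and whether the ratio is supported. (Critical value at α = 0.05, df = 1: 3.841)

6.231; not consistent

Expected counts for N = 1356 under a 15:1 ratio (total parts = 16):
  triangular-seedpod: 1356 × 15/16 = 1271.25
  ovoid-seedpod: 1356 × 1/16 = 84.75
χ² = Σ (O − E)² / E
  triangular-seedpod: (1249 − 1271.25)² / 1271.25 = 0.3894
  ovoid-seedpod: (107 − 84.75)² / 84.75 = 5.8414
χ² = 0.3894 + 5.8414 = 6.2308 ≈ 6.231
Degrees of freedom = 2 − 1 = 1; critical value at α = 0.05 is 3.841.
Since 6.231 > 3.841, we reject the null hypothesis — the data do not fit the 15:1 ratio.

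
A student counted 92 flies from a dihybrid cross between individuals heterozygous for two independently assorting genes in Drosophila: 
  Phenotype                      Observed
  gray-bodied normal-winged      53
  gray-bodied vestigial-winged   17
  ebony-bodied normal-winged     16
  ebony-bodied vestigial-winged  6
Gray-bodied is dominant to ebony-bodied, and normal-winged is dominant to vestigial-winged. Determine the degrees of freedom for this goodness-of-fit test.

A dihybrid F₂ with independent assortment and complete dominance at both loci gives a 9:3:3:1 phenotypic ratio.
A goodness-of-fit test with 4 phenotype classes has df = 4 − 1 = 3.

3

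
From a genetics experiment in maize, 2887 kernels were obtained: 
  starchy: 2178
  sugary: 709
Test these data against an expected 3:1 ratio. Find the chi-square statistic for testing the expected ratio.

0.300

The 3:1 ratio has 4 parts, so with N = 2887 the expected counts are:
  starchy: 2887 × 3/4 = 2165.25
  sugary: 2887 × 1/4 = 721.75
χ² = Σ (O − E)² / E
  starchy: (2178 − 2165.25)² / 2165.25 = 0.0751
  sugary: (709 − 721.75)² / 721.75 = 0.2252
χ² = 0.0751 + 0.2252 = 0.3003 ≈ 0.300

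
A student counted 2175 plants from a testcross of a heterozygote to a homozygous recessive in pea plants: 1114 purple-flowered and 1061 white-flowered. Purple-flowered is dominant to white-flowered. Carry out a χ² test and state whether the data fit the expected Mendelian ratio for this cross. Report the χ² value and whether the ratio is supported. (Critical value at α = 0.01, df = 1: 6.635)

1.291; consistent

A testcross of a heterozygote (Aa × aa) gives a 1:1 phenotypic ratio.
Expected counts for N = 2175 under a 1:1 ratio (total parts = 2):
  purple-flowered: 2175 × 1/2 = 1087.5
  white-flowered: 2175 × 1/2 = 1087.5
χ² = Σ (O − E)² / E
  purple-flowered: (1114 − 1087.5)² / 1087.5 = 0.6457
  white-flowered: (1061 − 1087.5)² / 1087.5 = 0.6457
χ² = 0.6457 + 0.6457 = 1.2914 ≈ 1.291
Degrees of freedom = 2 − 1 = 1; critical value at α = 0.01 is 6.635.
Since 1.291 < 6.635, we fail to reject the null hypothesis — the data are consistent with the 1:1 ratio.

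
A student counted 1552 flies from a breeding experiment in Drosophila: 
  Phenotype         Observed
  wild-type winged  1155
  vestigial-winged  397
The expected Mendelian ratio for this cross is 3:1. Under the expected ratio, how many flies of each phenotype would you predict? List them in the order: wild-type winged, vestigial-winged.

1164, 388

The 3:1 ratio has 4 parts, so with N = 1552 the expected counts are:
  wild-type winged: 1552 × 3/4 = 1164
  vestigial-winged: 1552 × 1/4 = 388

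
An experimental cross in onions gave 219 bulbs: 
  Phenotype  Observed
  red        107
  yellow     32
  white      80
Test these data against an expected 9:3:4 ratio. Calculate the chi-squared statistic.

The 9:3:4 ratio has 16 parts, so with N = 219 the expected counts are:
  red: 219 × 9/16 = 123.1875
  yellow: 219 × 3/16 = 41.0625
  white: 219 × 4/16 = 54.75
χ² = Σ (O − E)² / E
  red: (107 − 123.1875)² / 123.1875 = 2.1271
  yellow: (32 − 41.0625)² / 41.0625 = 2.0001
  white: (80 − 54.75)² / 54.75 = 11.6450
χ² = 2.1271 + 2.0001 + 11.6450 = 15.7722 ≈ 15.772

15.772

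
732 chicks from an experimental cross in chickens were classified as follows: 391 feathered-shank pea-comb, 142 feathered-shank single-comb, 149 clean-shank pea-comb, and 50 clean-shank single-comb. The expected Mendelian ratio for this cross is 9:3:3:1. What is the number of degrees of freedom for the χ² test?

3

A goodness-of-fit test with 4 phenotype classes has df = 4 − 1 = 3.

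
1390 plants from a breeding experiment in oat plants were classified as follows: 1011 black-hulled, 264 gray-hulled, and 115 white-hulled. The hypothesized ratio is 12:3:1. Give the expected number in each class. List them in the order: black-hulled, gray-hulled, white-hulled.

1042.5, 260.625, 86.875

Expected counts for N = 1390 under a 12:3:1 ratio (total parts = 16):
  black-hulled: 1390 × 12/16 = 1042.5
  gray-hulled: 1390 × 3/16 = 260.625
  white-hulled: 1390 × 1/16 = 86.875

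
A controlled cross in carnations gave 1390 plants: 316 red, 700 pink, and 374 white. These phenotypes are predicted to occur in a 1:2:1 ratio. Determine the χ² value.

The 1:2:1 ratio has 4 parts, so with N = 1390 the expected counts are:
  red: 1390 × 1/4 = 347.5
  pink: 1390 × 2/4 = 695
  white: 1390 × 1/4 = 347.5
χ² = Σ (O − E)² / E
  red: (316 − 347.5)² / 347.5 = 2.8554
  pink: (700 − 695)² / 695 = 0.0360
  white: (374 − 347.5)² / 347.5 = 2.0209
χ² = 2.8554 + 0.0360 + 2.0209 = 4.9123 ≈ 4.912

4.912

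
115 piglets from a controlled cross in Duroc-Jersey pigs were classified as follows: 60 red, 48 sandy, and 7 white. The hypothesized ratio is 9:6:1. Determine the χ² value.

0.896

The 9:6:1 ratio has 16 parts, so with N = 115 the expected counts are:
  red: 115 × 9/16 = 64.6875
  sandy: 115 × 6/16 = 43.125
  white: 115 × 1/16 = 7.1875
χ² = Σ (O − E)² / E
  red: (60 − 64.6875)² / 64.6875 = 0.3397
  sandy: (48 − 43.125)² / 43.125 = 0.5511
  white: (7 − 7.1875)² / 7.1875 = 0.0049
χ² = 0.3397 + 0.5511 + 0.0049 = 0.8957 ≈ 0.896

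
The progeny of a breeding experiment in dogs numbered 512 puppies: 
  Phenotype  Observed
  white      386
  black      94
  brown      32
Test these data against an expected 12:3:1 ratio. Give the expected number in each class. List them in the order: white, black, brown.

The 12:3:1 ratio has 16 parts, so with N = 512 the expected counts are:
  white: 512 × 12/16 = 384
  black: 512 × 3/16 = 96
  brown: 512 × 1/16 = 32

384, 96, 32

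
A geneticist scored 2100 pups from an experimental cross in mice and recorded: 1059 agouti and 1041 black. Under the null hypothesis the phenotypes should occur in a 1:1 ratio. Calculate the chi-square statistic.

0.154

Under the 1:1 hypothesis (Σ ratio = 2, N = 2100):
  agouti: 2100 × 1/2 = 1050
  black: 2100 × 1/2 = 1050
χ² = Σ (O − E)² / E
  agouti: (1059 − 1050)² / 1050 = 0.0771
  black: (1041 − 1050)² / 1050 = 0.0771
χ² = 0.0771 + 0.0771 = 0.1542 ≈ 0.154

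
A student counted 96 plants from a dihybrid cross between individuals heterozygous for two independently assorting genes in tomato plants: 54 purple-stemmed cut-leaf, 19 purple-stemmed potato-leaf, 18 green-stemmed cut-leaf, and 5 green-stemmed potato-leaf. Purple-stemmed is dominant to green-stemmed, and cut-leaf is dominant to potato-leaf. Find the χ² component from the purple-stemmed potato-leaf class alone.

0.056

A dihybrid F₂ with independent assortment and complete dominance at both loci gives a 9:3:3:1 phenotypic ratio.
Total ratio parts = 16. Expected numbers out of 96:
  purple-stemmed cut-leaf: 96 × 9/16 = 54
  purple-stemmed potato-leaf: 96 × 3/16 = 18
  green-stemmed cut-leaf: 96 × 3/16 = 18
  green-stemmed potato-leaf: 96 × 1/16 = 6
Contribution of purple-stemmed potato-leaf: (19 − 18)² / 18 = 0.0556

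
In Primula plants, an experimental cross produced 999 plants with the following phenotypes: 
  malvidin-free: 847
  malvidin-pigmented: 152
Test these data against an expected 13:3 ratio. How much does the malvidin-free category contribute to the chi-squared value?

1.536

The 13:3 ratio has 16 parts, so with N = 999 the expected counts are:
  malvidin-free: 999 × 13/16 = 811.6875
  malvidin-pigmented: 999 × 3/16 = 187.3125
Contribution of malvidin-free: (847 − 811.6875)² / 811.6875 = 1.5363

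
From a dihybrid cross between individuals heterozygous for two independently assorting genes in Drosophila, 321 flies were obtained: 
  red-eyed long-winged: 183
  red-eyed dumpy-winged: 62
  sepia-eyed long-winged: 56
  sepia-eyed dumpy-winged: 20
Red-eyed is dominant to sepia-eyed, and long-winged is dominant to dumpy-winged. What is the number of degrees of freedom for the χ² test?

3

A dihybrid F₂ with independent assortment and complete dominance at both loci gives a 9:3:3:1 phenotypic ratio.
A goodness-of-fit test with 4 phenotype classes has df = 4 − 1 = 3.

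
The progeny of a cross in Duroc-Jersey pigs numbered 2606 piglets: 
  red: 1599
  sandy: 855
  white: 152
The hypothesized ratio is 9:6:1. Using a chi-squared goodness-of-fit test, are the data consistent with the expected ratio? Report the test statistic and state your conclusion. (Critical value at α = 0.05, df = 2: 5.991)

Expected counts for N = 2606 under a 9:6:1 ratio (total parts = 16):
  red: 2606 × 9/16 = 1465.875
  sandy: 2606 × 6/16 = 977.25
  white: 2606 × 1/16 = 162.875
χ² = Σ (O − E)² / E
  red: (1599 − 1465.875)² / 1465.875 = 12.0899
  sandy: (855 − 977.25)² / 977.25 = 15.2930
  white: (152 − 162.875)² / 162.875 = 0.7261
χ² = 12.0899 + 15.2930 + 0.7261 = 28.109
Degrees of freedom = 3 − 1 = 2; critical value at α = 0.05 is 5.991.
Since 28.109 > 5.991, we reject the null hypothesis — the data do not fit the 9:6:1 ratio.

28.109; not consistent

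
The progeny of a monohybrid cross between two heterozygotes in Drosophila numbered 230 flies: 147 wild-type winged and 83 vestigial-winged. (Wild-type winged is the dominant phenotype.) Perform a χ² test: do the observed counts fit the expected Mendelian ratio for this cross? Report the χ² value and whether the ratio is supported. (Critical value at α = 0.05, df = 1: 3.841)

For a monohybrid cross between heterozygotes with complete dominance, the expected phenotypic ratio is 3:1.
Under the 3:1 hypothesis (Σ ratio = 4, N = 230):
  wild-type winged: 230 × 3/4 = 172.5
  vestigial-winged: 230 × 1/4 = 57.5
χ² = Σ (O − E)² / E
  wild-type winged: (147 − 172.5)² / 172.5 = 3.7696
  vestigial-winged: (83 − 57.5)² / 57.5 = 11.3087
χ² = 3.7696 + 11.3087 = 15.0783 ≈ 15.078
Degrees of freedom = 2 − 1 = 1; critical value at α = 0.05 is 3.841.
Since 15.078 > 3.841, we reject the null hypothesis — the data do not fit the 3:1 ratio.

15.078; not consistent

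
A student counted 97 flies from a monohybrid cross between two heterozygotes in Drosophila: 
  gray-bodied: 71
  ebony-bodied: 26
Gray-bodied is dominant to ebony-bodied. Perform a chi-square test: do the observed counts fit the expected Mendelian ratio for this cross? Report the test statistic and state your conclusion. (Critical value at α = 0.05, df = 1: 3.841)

For a monohybrid cross between heterozygotes with complete dominance, the expected phenotypic ratio is 3:1.
Expected counts for N = 97 under a 3:1 ratio (total parts = 4):
  gray-bodied: 97 × 3/4 = 72.75
  ebony-bodied: 97 × 1/4 = 24.25
χ² = Σ (O − E)² / E
  gray-bodied: (71 − 72.75)² / 72.75 = 0.0421
  ebony-bodied: (26 − 24.25)² / 24.25 = 0.1263
χ² = 0.0421 + 0.1263 = 0.1684 ≈ 0.168
Degrees of freedom = 2 − 1 = 1; critical value at α = 0.05 is 3.841.
Since 0.168 < 3.841, we fail to reject the null hypothesis — the data are consistent with the 3:1 ratio.

0.168; consistent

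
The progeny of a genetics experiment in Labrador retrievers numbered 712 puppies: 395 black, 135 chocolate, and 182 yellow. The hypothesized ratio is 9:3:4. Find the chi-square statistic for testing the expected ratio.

Total ratio parts = 16. Expected numbers out of 712:
  black: 712 × 9/16 = 400.5
  chocolate: 712 × 3/16 = 133.5
  yellow: 712 × 4/16 = 178
χ² = Σ (O − E)² / E
  black: (395 − 400.5)² / 400.5 = 0.0755
  chocolate: (135 − 133.5)² / 133.5 = 0.0169
  yellow: (182 − 178)² / 178 = 0.0899
χ² = 0.0755 + 0.0169 + 0.0899 = 0.1823 ≈ 0.182

0.182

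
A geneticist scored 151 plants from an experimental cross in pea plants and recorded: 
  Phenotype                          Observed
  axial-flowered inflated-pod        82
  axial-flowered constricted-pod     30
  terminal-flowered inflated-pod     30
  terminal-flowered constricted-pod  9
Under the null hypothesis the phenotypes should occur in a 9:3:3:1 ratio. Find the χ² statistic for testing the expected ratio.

Expected counts for N = 151 under a 9:3:3:1 ratio (total parts = 16):
  axial-flowered inflated-pod: 151 × 9/16 = 84.9375
  axial-flowered constricted-pod: 151 × 3/16 = 28.3125
  terminal-flowered inflated-pod: 151 × 3/16 = 28.3125
  terminal-flowered constricted-pod: 151 × 1/16 = 9.4375
χ² = Σ (O − E)² / E
  axial-flowered inflated-pod: (82 − 84.9375)² / 84.9375 = 0.1016
  axial-flowered constricted-pod: (30 − 28.3125)² / 28.3125 = 0.1006
  terminal-flowered inflated-pod: (30 − 28.3125)² / 28.3125 = 0.1006
  terminal-flowered constricted-pod: (9 − 9.4375)² / 9.4375 = 0.0203
χ² = 0.1016 + 0.1006 + 0.1006 + 0.0203 = 0.3231 ≈ 0.323

0.323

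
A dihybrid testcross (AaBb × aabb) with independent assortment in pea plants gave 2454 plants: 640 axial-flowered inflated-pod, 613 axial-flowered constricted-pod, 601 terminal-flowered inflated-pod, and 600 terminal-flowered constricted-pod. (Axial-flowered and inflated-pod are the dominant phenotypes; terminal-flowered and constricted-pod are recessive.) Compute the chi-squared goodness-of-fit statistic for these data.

1.697

A dihybrid testcross with independent assortment gives a 1:1:1:1 ratio.
The 1:1:1:1 ratio has 4 parts, so with N = 2454 the expected counts are:
  axial-flowered inflated-pod: 2454 × 1/4 = 613.5
  axial-flowered constricted-pod: 2454 × 1/4 = 613.5
  terminal-flowered inflated-pod: 2454 × 1/4 = 613.5
  terminal-flowered constricted-pod: 2454 × 1/4 = 613.5
χ² = Σ (O − E)² / E
  axial-flowered inflated-pod: (640 − 613.5)² / 613.5 = 1.1447
  axial-flowered constricted-pod: (613 − 613.5)² / 613.5 = 0.0004
  terminal-flowered inflated-pod: (601 − 613.5)² / 613.5 = 0.2547
  terminal-flowered constricted-pod: (600 − 613.5)² / 613.5 = 0.2971
χ² = 1.1447 + 0.0004 + 0.2547 + 0.2971 = 1.6969 ≈ 1.697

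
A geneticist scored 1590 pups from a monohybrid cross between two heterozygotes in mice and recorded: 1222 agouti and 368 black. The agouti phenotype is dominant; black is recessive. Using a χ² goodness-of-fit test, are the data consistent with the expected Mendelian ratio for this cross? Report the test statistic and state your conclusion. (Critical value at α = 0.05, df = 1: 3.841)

For a monohybrid cross between heterozygotes with complete dominance, the expected phenotypic ratio is 3:1.
Total ratio parts = 4. Expected numbers out of 1590:
  agouti: 1590 × 3/4 = 1192.5
  black: 1590 × 1/4 = 397.5
χ² = Σ (O − E)² / E
  agouti: (1222 − 1192.5)² / 1192.5 = 0.7298
  black: (368 − 397.5)² / 397.5 = 2.1893
χ² = 0.7298 + 2.1893 = 2.9191 ≈ 2.919
Degrees of freedom = 2 − 1 = 1; critical value at α = 0.05 is 3.841.
Since 2.919 < 3.841, we fail to reject the null hypothesis — the data are consistent with the 3:1 ratio.

2.919; consistent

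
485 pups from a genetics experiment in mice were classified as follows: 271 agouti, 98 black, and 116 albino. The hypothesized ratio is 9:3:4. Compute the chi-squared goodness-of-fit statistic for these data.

0.788

Total ratio parts = 16. Expected numbers out of 485:
  agouti: 485 × 9/16 = 272.8125
  black: 485 × 3/16 = 90.9375
  albino: 485 × 4/16 = 121.25
χ² = Σ (O − E)² / E
  agouti: (271 − 272.8125)² / 272.8125 = 0.0120
  black: (98 − 90.9375)² / 90.9375 = 0.5485
  albino: (116 − 121.25)² / 121.25 = 0.2273
χ² = 0.0120 + 0.5485 + 0.2273 = 0.7878 ≈ 0.788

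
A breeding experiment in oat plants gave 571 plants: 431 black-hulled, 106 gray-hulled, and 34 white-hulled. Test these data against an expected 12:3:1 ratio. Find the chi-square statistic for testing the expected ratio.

0.108

Under the 12:3:1 hypothesis (Σ ratio = 16, N = 571):
  black-hulled: 571 × 12/16 = 428.25
  gray-hulled: 571 × 3/16 = 107.0625
  white-hulled: 571 × 1/16 = 35.6875
χ² = Σ (O − E)² / E
  black-hulled: (431 − 428.25)² / 428.25 = 0.0177
  gray-hulled: (106 − 107.0625)² / 107.0625 = 0.0105
  white-hulled: (34 − 35.6875)² / 35.6875 = 0.0798
χ² = 0.0177 + 0.0105 + 0.0798 = 0.108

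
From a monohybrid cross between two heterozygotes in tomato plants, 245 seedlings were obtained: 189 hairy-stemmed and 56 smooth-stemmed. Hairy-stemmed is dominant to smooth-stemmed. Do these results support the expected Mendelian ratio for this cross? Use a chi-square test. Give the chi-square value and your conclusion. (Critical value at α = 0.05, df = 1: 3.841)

0.600; consistent

For a monohybrid cross between heterozygotes with complete dominance, the expected phenotypic ratio is 3:1.
Under the 3:1 hypothesis (Σ ratio = 4, N = 245):
  hairy-stemmed: 245 × 3/4 = 183.75
  smooth-stemmed: 245 × 1/4 = 61.25
χ² = Σ (O − E)² / E
  hairy-stemmed: (189 − 183.75)² / 183.75 = 0.1500
  smooth-stemmed: (56 − 61.25)² / 61.25 = 0.4500
χ² = 0.1500 + 0.4500 = 0.600
Degrees of freedom = 2 − 1 = 1; critical value at α = 0.05 is 3.841.
Since 0.600 < 3.841, we fail to reject the null hypothesis — the data are consistent with the 3:1 ratio.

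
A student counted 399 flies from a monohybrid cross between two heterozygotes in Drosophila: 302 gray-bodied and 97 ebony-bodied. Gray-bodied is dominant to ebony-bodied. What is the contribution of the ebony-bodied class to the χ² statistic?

0.076

For a monohybrid cross between heterozygotes with complete dominance, the expected phenotypic ratio is 3:1.
Under the 3:1 hypothesis (Σ ratio = 4, N = 399):
  gray-bodied: 399 × 3/4 = 299.25
  ebony-bodied: 399 × 1/4 = 99.75
Contribution of ebony-bodied: (97 − 99.75)² / 99.75 = 0.0758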